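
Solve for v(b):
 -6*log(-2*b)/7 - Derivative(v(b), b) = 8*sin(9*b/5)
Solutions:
 v(b) = C1 - 6*b*log(-b)/7 - 6*b*log(2)/7 + 6*b/7 + 40*cos(9*b/5)/9


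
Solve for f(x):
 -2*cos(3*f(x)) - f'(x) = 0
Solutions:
 f(x) = -asin((C1 + exp(12*x))/(C1 - exp(12*x)))/3 + pi/3
 f(x) = asin((C1 + exp(12*x))/(C1 - exp(12*x)))/3


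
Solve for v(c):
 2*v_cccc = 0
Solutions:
 v(c) = C1 + C2*c + C3*c^2 + C4*c^3


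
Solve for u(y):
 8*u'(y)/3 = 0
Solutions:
 u(y) = C1


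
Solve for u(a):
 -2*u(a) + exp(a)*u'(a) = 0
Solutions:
 u(a) = C1*exp(-2*exp(-a))


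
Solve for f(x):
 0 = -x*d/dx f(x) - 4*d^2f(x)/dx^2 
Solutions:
 f(x) = C1 + C2*erf(sqrt(2)*x/4)


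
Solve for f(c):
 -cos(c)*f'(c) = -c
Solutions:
 f(c) = C1 + Integral(c/cos(c), c)


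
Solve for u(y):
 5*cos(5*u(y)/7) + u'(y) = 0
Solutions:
 5*y - 7*log(sin(5*u(y)/7) - 1)/10 + 7*log(sin(5*u(y)/7) + 1)/10 = C1


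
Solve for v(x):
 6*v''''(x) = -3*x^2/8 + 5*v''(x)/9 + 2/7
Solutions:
 v(x) = C1 + C2*x + C3*exp(-sqrt(30)*x/18) + C4*exp(sqrt(30)*x/18) + 9*x^4/160 + 4923*x^2/700


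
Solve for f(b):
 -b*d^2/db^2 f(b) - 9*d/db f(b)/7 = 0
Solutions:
 f(b) = C1 + C2/b^(2/7)


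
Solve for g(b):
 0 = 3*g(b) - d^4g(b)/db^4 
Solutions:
 g(b) = C1*exp(-3^(1/4)*b) + C2*exp(3^(1/4)*b) + C3*sin(3^(1/4)*b) + C4*cos(3^(1/4)*b)


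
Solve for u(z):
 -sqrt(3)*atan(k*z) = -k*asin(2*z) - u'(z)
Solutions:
 u(z) = C1 - k*(z*asin(2*z) + sqrt(1 - 4*z^2)/2) + sqrt(3)*Piecewise((z*atan(k*z) - log(k^2*z^2 + 1)/(2*k), Ne(k, 0)), (0, True))


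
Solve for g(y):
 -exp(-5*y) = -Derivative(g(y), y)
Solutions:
 g(y) = C1 - exp(-5*y)/5


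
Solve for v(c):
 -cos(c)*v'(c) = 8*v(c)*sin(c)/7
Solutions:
 v(c) = C1*cos(c)^(8/7)


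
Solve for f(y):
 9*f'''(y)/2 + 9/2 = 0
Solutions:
 f(y) = C1 + C2*y + C3*y^2 - y^3/6


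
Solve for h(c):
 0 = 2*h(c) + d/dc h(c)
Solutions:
 h(c) = C1*exp(-2*c)


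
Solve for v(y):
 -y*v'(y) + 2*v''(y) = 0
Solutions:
 v(y) = C1 + C2*erfi(y/2)


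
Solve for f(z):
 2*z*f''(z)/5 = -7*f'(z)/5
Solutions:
 f(z) = C1 + C2/z^(5/2)


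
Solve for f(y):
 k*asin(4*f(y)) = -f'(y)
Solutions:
 Integral(1/asin(4*_y), (_y, f(y))) = C1 - k*y


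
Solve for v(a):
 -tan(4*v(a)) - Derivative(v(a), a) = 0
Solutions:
 v(a) = -asin(C1*exp(-4*a))/4 + pi/4
 v(a) = asin(C1*exp(-4*a))/4


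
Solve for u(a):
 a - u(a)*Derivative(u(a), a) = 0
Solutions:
 u(a) = -sqrt(C1 + a^2)
 u(a) = sqrt(C1 + a^2)


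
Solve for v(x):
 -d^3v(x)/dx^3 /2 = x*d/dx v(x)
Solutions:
 v(x) = C1 + Integral(C2*airyai(-2^(1/3)*x) + C3*airybi(-2^(1/3)*x), x)


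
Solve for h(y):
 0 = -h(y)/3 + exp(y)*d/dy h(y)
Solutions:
 h(y) = C1*exp(-exp(-y)/3)


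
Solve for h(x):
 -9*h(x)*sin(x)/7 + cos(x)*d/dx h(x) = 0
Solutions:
 h(x) = C1/cos(x)^(9/7)


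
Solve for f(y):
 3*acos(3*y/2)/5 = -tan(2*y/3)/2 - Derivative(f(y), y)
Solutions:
 f(y) = C1 - 3*y*acos(3*y/2)/5 + sqrt(4 - 9*y^2)/5 + 3*log(cos(2*y/3))/4


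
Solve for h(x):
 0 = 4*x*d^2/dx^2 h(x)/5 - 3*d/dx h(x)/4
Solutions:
 h(x) = C1 + C2*x^(31/16)


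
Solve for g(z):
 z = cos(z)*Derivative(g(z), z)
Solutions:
 g(z) = C1 + Integral(z/cos(z), z)


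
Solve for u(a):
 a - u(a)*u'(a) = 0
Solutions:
 u(a) = -sqrt(C1 + a^2)
 u(a) = sqrt(C1 + a^2)


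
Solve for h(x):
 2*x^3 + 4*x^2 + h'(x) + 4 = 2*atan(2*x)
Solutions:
 h(x) = C1 - x^4/2 - 4*x^3/3 + 2*x*atan(2*x) - 4*x - log(4*x^2 + 1)/2


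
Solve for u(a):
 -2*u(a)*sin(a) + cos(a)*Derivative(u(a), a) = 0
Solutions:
 u(a) = C1/cos(a)^2


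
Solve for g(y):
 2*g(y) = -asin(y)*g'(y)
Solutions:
 g(y) = C1*exp(-2*Integral(1/asin(y), y))


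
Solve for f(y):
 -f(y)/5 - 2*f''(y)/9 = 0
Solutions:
 f(y) = C1*sin(3*sqrt(10)*y/10) + C2*cos(3*sqrt(10)*y/10)


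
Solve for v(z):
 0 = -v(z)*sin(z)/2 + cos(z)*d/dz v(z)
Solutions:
 v(z) = C1/sqrt(cos(z))


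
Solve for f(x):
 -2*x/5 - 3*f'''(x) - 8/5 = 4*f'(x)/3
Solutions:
 f(x) = C1 + C2*sin(2*x/3) + C3*cos(2*x/3) - 3*x^2/20 - 6*x/5


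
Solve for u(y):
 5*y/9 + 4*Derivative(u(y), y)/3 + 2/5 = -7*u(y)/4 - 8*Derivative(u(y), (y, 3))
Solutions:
 u(y) = C1*exp(-y*(-(189 + sqrt(36233))^(1/3) + 8/(189 + sqrt(36233))^(1/3))/24)*sin(sqrt(3)*y*(8/(189 + sqrt(36233))^(1/3) + (189 + sqrt(36233))^(1/3))/24) + C2*exp(-y*(-(189 + sqrt(36233))^(1/3) + 8/(189 + sqrt(36233))^(1/3))/24)*cos(sqrt(3)*y*(8/(189 + sqrt(36233))^(1/3) + (189 + sqrt(36233))^(1/3))/24) + C3*exp(y*(-(189 + sqrt(36233))^(1/3) + 8/(189 + sqrt(36233))^(1/3))/12) - 20*y/63 + 88/6615


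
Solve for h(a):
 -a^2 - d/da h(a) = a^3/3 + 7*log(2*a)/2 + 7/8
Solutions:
 h(a) = C1 - a^4/12 - a^3/3 - 7*a*log(a)/2 - 7*a*log(2)/2 + 21*a/8


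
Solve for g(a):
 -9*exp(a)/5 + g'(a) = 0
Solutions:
 g(a) = C1 + 9*exp(a)/5


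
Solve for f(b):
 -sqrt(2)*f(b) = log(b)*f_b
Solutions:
 f(b) = C1*exp(-sqrt(2)*li(b))


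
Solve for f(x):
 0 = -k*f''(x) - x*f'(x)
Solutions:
 f(x) = C1 + C2*sqrt(k)*erf(sqrt(2)*x*sqrt(1/k)/2)


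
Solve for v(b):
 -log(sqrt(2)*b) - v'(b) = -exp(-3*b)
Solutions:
 v(b) = C1 - b*log(b) + b*(1 - log(2)/2) - exp(-3*b)/3


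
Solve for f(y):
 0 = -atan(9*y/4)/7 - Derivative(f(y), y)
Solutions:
 f(y) = C1 - y*atan(9*y/4)/7 + 2*log(81*y^2 + 16)/63


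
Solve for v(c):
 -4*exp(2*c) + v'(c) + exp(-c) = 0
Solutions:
 v(c) = C1 + 2*exp(2*c) + exp(-c)


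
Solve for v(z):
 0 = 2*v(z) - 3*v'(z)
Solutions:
 v(z) = C1*exp(2*z/3)


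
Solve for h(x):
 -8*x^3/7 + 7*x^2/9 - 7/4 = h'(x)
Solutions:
 h(x) = C1 - 2*x^4/7 + 7*x^3/27 - 7*x/4


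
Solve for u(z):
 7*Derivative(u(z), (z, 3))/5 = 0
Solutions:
 u(z) = C1 + C2*z + C3*z^2


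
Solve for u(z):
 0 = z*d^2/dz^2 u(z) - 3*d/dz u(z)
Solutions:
 u(z) = C1 + C2*z^4


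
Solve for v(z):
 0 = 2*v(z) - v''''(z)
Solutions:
 v(z) = C1*exp(-2^(1/4)*z) + C2*exp(2^(1/4)*z) + C3*sin(2^(1/4)*z) + C4*cos(2^(1/4)*z)


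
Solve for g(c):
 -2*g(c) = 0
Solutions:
 g(c) = 0


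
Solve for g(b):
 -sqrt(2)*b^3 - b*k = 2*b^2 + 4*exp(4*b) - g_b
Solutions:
 g(b) = C1 + sqrt(2)*b^4/4 + 2*b^3/3 + b^2*k/2 + exp(4*b)


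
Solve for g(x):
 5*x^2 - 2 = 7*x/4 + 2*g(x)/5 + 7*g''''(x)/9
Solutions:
 g(x) = 25*x^2/2 - 35*x/8 + (C1*sin(sqrt(3)*70^(3/4)*x/70) + C2*cos(sqrt(3)*70^(3/4)*x/70))*exp(-sqrt(3)*70^(3/4)*x/70) + (C3*sin(sqrt(3)*70^(3/4)*x/70) + C4*cos(sqrt(3)*70^(3/4)*x/70))*exp(sqrt(3)*70^(3/4)*x/70) - 5


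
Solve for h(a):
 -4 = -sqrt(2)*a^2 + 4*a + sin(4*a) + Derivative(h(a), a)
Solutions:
 h(a) = C1 + sqrt(2)*a^3/3 - 2*a^2 - 4*a + cos(4*a)/4


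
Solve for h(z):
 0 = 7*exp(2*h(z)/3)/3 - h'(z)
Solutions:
 h(z) = 3*log(-sqrt(-1/(C1 + 7*z))) - 3*log(2)/2 + 3*log(3)
 h(z) = 3*log(-1/(C1 + 7*z))/2 - 3*log(2)/2 + 3*log(3)


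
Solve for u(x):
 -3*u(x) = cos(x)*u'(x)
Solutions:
 u(x) = C1*(sin(x) - 1)^(3/2)/(sin(x) + 1)^(3/2)


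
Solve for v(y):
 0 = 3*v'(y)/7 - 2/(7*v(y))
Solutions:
 v(y) = -sqrt(C1 + 12*y)/3
 v(y) = sqrt(C1 + 12*y)/3


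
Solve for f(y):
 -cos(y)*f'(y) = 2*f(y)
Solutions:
 f(y) = C1*(sin(y) - 1)/(sin(y) + 1)


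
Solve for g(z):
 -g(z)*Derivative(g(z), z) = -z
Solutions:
 g(z) = -sqrt(C1 + z^2)
 g(z) = sqrt(C1 + z^2)


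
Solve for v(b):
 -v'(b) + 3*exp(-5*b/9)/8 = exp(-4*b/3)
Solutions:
 v(b) = C1 + 3*exp(-4*b/3)/4 - 27*exp(-5*b/9)/40


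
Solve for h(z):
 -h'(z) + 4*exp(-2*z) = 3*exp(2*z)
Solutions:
 h(z) = C1 - 3*exp(2*z)/2 - 2*exp(-2*z)


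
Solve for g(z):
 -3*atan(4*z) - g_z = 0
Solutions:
 g(z) = C1 - 3*z*atan(4*z) + 3*log(16*z^2 + 1)/8


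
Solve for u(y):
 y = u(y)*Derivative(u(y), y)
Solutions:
 u(y) = -sqrt(C1 + y^2)
 u(y) = sqrt(C1 + y^2)


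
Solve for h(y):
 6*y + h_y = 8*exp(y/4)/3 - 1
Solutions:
 h(y) = C1 - 3*y^2 - y + 32*exp(y/4)/3


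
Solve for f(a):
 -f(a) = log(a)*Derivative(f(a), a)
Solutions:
 f(a) = C1*exp(-li(a))


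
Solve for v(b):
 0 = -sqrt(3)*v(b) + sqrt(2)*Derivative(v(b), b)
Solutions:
 v(b) = C1*exp(sqrt(6)*b/2)


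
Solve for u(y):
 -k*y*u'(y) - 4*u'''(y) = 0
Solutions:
 u(y) = C1 + Integral(C2*airyai(2^(1/3)*y*(-k)^(1/3)/2) + C3*airybi(2^(1/3)*y*(-k)^(1/3)/2), y)


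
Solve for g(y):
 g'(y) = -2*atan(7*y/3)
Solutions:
 g(y) = C1 - 2*y*atan(7*y/3) + 3*log(49*y^2 + 9)/7


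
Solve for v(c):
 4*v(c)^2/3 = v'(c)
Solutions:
 v(c) = -3/(C1 + 4*c)


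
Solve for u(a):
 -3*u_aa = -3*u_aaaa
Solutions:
 u(a) = C1 + C2*a + C3*exp(-a) + C4*exp(a)


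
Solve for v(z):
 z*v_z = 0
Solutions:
 v(z) = C1


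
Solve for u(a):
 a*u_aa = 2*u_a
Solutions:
 u(a) = C1 + C2*a^3


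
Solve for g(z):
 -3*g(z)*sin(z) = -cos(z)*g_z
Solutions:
 g(z) = C1/cos(z)^3


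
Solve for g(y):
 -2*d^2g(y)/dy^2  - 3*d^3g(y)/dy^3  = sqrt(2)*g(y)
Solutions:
 g(y) = C1*exp(y*(-8 + 8*2^(1/3)/(16 + 243*sqrt(2) + sqrt(-256 + (16 + 243*sqrt(2))^2))^(1/3) + 2^(2/3)*(16 + 243*sqrt(2) + sqrt(-256 + (16 + 243*sqrt(2))^2))^(1/3))/36)*sin(2^(1/3)*sqrt(3)*y*(-2^(1/3)*(16 + 243*sqrt(2) + 27*sqrt(-256/729 + (16/27 + 9*sqrt(2))^2))^(1/3) + 8/(16 + 243*sqrt(2) + 27*sqrt(-256/729 + (16/27 + 9*sqrt(2))^2))^(1/3))/36) + C2*exp(y*(-8 + 8*2^(1/3)/(16 + 243*sqrt(2) + sqrt(-256 + (16 + 243*sqrt(2))^2))^(1/3) + 2^(2/3)*(16 + 243*sqrt(2) + sqrt(-256 + (16 + 243*sqrt(2))^2))^(1/3))/36)*cos(2^(1/3)*sqrt(3)*y*(-2^(1/3)*(16 + 243*sqrt(2) + 27*sqrt(-256/729 + (16/27 + 9*sqrt(2))^2))^(1/3) + 8/(16 + 243*sqrt(2) + 27*sqrt(-256/729 + (16/27 + 9*sqrt(2))^2))^(1/3))/36) + C3*exp(-y*(8*2^(1/3)/(16 + 243*sqrt(2) + sqrt(-256 + (16 + 243*sqrt(2))^2))^(1/3) + 4 + 2^(2/3)*(16 + 243*sqrt(2) + sqrt(-256 + (16 + 243*sqrt(2))^2))^(1/3))/18)


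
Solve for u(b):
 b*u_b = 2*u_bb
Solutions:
 u(b) = C1 + C2*erfi(b/2)


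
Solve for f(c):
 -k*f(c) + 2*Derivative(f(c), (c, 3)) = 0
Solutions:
 f(c) = C1*exp(2^(2/3)*c*k^(1/3)/2) + C2*exp(2^(2/3)*c*k^(1/3)*(-1 + sqrt(3)*I)/4) + C3*exp(-2^(2/3)*c*k^(1/3)*(1 + sqrt(3)*I)/4)


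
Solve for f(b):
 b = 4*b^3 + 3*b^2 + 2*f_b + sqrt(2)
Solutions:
 f(b) = C1 - b^4/2 - b^3/2 + b^2/4 - sqrt(2)*b/2


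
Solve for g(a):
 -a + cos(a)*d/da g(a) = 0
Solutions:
 g(a) = C1 + Integral(a/cos(a), a)


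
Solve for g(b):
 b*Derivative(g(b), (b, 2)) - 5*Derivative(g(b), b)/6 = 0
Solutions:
 g(b) = C1 + C2*b^(11/6)


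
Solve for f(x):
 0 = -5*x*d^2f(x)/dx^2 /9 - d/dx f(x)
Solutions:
 f(x) = C1 + C2/x^(4/5)


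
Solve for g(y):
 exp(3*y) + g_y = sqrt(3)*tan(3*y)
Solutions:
 g(y) = C1 - exp(3*y)/3 - sqrt(3)*log(cos(3*y))/3


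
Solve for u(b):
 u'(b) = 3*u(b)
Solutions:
 u(b) = C1*exp(3*b)


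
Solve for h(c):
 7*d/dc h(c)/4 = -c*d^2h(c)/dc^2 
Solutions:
 h(c) = C1 + C2/c^(3/4)


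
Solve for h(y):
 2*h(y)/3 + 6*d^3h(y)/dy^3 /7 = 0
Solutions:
 h(y) = C3*exp(-21^(1/3)*y/3) + (C1*sin(3^(5/6)*7^(1/3)*y/6) + C2*cos(3^(5/6)*7^(1/3)*y/6))*exp(21^(1/3)*y/6)


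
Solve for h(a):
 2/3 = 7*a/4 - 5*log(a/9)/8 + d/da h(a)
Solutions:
 h(a) = C1 - 7*a^2/8 + 5*a*log(a)/8 - 5*a*log(3)/4 + a/24


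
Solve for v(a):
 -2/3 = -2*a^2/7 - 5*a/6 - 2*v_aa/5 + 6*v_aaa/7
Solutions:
 v(a) = C1 + C2*a + C3*exp(7*a/15) - 5*a^4/84 - 3025*a^3/3528 - 38515*a^2/8232


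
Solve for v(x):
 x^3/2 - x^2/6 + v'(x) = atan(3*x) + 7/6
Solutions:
 v(x) = C1 - x^4/8 + x^3/18 + x*atan(3*x) + 7*x/6 - log(9*x^2 + 1)/6


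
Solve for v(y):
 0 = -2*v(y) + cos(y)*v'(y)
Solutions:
 v(y) = C1*(sin(y) + 1)/(sin(y) - 1)


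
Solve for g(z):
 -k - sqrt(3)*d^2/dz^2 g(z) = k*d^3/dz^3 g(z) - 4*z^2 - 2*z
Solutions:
 g(z) = C1 + C2*z + C3*exp(-sqrt(3)*z/k) + k*z^2*(8*sqrt(3)*k - 6 - 3*sqrt(3))/18 + sqrt(3)*z^4/9 + z^3*(-4*k + sqrt(3))/9


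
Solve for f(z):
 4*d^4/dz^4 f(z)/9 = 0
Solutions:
 f(z) = C1 + C2*z + C3*z^2 + C4*z^3


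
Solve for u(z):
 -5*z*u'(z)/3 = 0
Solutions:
 u(z) = C1


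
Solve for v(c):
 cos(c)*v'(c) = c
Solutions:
 v(c) = C1 + Integral(c/cos(c), c)


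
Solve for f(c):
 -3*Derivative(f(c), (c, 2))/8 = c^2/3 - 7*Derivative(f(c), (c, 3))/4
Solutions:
 f(c) = C1 + C2*c + C3*exp(3*c/14) - 2*c^4/27 - 112*c^3/81 - 1568*c^2/81


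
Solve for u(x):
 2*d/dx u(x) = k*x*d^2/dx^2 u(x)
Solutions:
 u(x) = C1 + x^(((re(k) + 2)*re(k) + im(k)^2)/(re(k)^2 + im(k)^2))*(C2*sin(2*log(x)*Abs(im(k))/(re(k)^2 + im(k)^2)) + C3*cos(2*log(x)*im(k)/(re(k)^2 + im(k)^2)))


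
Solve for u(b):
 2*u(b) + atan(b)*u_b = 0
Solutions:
 u(b) = C1*exp(-2*Integral(1/atan(b), b))


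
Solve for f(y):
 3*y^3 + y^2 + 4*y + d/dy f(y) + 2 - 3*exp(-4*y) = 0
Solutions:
 f(y) = C1 - 3*y^4/4 - y^3/3 - 2*y^2 - 2*y - 3*exp(-4*y)/4


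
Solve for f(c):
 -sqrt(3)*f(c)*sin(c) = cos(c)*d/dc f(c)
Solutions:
 f(c) = C1*cos(c)^(sqrt(3))


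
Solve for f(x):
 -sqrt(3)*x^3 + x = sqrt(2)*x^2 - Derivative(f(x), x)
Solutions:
 f(x) = C1 + sqrt(3)*x^4/4 + sqrt(2)*x^3/3 - x^2/2


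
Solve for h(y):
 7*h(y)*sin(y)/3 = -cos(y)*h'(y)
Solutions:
 h(y) = C1*cos(y)^(7/3)


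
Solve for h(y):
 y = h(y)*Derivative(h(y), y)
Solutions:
 h(y) = -sqrt(C1 + y^2)
 h(y) = sqrt(C1 + y^2)


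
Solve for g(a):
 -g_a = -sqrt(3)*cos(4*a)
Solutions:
 g(a) = C1 + sqrt(3)*sin(4*a)/4


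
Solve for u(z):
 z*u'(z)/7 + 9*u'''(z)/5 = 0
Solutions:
 u(z) = C1 + Integral(C2*airyai(-735^(1/3)*z/21) + C3*airybi(-735^(1/3)*z/21), z)


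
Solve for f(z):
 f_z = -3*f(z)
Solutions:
 f(z) = C1*exp(-3*z)


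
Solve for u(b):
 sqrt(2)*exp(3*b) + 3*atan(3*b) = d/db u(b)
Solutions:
 u(b) = C1 + 3*b*atan(3*b) + sqrt(2)*exp(3*b)/3 - log(9*b^2 + 1)/2


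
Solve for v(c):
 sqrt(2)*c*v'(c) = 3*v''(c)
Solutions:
 v(c) = C1 + C2*erfi(2^(3/4)*sqrt(3)*c/6)


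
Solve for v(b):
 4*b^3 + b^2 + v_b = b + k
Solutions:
 v(b) = C1 - b^4 - b^3/3 + b^2/2 + b*k


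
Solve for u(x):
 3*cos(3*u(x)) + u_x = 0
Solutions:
 u(x) = -asin((C1 + exp(18*x))/(C1 - exp(18*x)))/3 + pi/3
 u(x) = asin((C1 + exp(18*x))/(C1 - exp(18*x)))/3


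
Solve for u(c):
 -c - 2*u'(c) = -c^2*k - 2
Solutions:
 u(c) = C1 + c^3*k/6 - c^2/4 + c


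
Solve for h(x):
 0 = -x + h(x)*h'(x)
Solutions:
 h(x) = -sqrt(C1 + x^2)
 h(x) = sqrt(C1 + x^2)


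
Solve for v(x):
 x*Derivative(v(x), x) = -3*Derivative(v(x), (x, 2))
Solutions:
 v(x) = C1 + C2*erf(sqrt(6)*x/6)


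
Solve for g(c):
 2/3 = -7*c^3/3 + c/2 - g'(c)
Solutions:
 g(c) = C1 - 7*c^4/12 + c^2/4 - 2*c/3


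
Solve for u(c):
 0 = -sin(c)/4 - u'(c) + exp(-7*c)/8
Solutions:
 u(c) = C1 + cos(c)/4 - exp(-7*c)/56


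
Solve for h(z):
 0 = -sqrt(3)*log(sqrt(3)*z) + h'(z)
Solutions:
 h(z) = C1 + sqrt(3)*z*log(z) - sqrt(3)*z + sqrt(3)*z*log(3)/2


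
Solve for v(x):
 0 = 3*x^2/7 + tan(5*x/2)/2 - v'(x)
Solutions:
 v(x) = C1 + x^3/7 - log(cos(5*x/2))/5


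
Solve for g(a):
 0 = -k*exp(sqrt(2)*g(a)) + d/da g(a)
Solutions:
 g(a) = sqrt(2)*(2*log(-1/(C1 + a*k)) - log(2))/4


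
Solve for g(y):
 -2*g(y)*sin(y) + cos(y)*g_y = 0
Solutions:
 g(y) = C1/cos(y)^2


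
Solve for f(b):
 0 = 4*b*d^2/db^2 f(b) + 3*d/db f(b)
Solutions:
 f(b) = C1 + C2*b^(1/4)


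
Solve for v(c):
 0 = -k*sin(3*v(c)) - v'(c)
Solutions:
 v(c) = -acos((-C1 - exp(6*c*k))/(C1 - exp(6*c*k)))/3 + 2*pi/3
 v(c) = acos((-C1 - exp(6*c*k))/(C1 - exp(6*c*k)))/3


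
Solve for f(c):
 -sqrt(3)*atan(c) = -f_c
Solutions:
 f(c) = C1 + sqrt(3)*(c*atan(c) - log(c^2 + 1)/2)


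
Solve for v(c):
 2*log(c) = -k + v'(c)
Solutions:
 v(c) = C1 + c*k + 2*c*log(c) - 2*c


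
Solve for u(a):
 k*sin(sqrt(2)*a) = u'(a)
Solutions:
 u(a) = C1 - sqrt(2)*k*cos(sqrt(2)*a)/2


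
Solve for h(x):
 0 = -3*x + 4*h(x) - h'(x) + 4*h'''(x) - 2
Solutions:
 h(x) = C1*exp(3^(1/3)*x*(3^(1/3)/(sqrt(1293) + 36)^(1/3) + (sqrt(1293) + 36)^(1/3))/12)*sin(3^(1/6)*x*(-3^(2/3)*(sqrt(1293) + 36)^(1/3) + 3/(sqrt(1293) + 36)^(1/3))/12) + C2*exp(3^(1/3)*x*(3^(1/3)/(sqrt(1293) + 36)^(1/3) + (sqrt(1293) + 36)^(1/3))/12)*cos(3^(1/6)*x*(-3^(2/3)*(sqrt(1293) + 36)^(1/3) + 3/(sqrt(1293) + 36)^(1/3))/12) + C3*exp(-3^(1/3)*x*(3^(1/3)/(sqrt(1293) + 36)^(1/3) + (sqrt(1293) + 36)^(1/3))/6) + 3*x/4 + 11/16


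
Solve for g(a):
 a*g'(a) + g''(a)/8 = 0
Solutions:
 g(a) = C1 + C2*erf(2*a)


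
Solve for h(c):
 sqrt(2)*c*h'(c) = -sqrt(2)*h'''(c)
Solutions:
 h(c) = C1 + Integral(C2*airyai(-c) + C3*airybi(-c), c)


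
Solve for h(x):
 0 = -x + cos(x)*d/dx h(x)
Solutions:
 h(x) = C1 + Integral(x/cos(x), x)


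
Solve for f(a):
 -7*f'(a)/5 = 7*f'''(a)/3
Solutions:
 f(a) = C1 + C2*sin(sqrt(15)*a/5) + C3*cos(sqrt(15)*a/5)


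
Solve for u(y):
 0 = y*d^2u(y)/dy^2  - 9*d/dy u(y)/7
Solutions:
 u(y) = C1 + C2*y^(16/7)


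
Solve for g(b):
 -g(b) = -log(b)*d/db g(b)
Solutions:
 g(b) = C1*exp(li(b))


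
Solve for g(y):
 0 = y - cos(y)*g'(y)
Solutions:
 g(y) = C1 + Integral(y/cos(y), y)


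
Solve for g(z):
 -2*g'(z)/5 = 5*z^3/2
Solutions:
 g(z) = C1 - 25*z^4/16


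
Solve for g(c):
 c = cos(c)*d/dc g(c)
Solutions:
 g(c) = C1 + Integral(c/cos(c), c)


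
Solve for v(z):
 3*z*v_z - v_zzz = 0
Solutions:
 v(z) = C1 + Integral(C2*airyai(3^(1/3)*z) + C3*airybi(3^(1/3)*z), z)


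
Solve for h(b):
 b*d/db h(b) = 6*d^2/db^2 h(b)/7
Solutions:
 h(b) = C1 + C2*erfi(sqrt(21)*b/6)


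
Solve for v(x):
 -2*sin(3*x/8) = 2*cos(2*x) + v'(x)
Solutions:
 v(x) = C1 - sin(2*x) + 16*cos(3*x/8)/3


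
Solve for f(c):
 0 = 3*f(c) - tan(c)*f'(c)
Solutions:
 f(c) = C1*sin(c)^3


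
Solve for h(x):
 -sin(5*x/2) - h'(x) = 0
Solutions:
 h(x) = C1 + 2*cos(5*x/2)/5


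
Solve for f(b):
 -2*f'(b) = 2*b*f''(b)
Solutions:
 f(b) = C1 + C2*log(b)


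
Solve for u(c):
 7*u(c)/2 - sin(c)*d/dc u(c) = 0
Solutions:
 u(c) = C1*(cos(c) - 1)^(7/4)/(cos(c) + 1)^(7/4)


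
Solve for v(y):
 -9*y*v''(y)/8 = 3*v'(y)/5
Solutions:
 v(y) = C1 + C2*y^(7/15)


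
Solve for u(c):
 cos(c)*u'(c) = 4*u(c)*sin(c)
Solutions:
 u(c) = C1/cos(c)^4


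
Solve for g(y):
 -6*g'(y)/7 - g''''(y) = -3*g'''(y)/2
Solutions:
 g(y) = C1 + C2*exp(y*(7*7^(1/3)/(4*sqrt(15) + 17)^(1/3) + 7^(2/3)*(4*sqrt(15) + 17)^(1/3) + 14)/28)*sin(sqrt(3)*7^(1/3)*y*(-7^(1/3)*(4*sqrt(15) + 17)^(1/3) + 7/(4*sqrt(15) + 17)^(1/3))/28) + C3*exp(y*(7*7^(1/3)/(4*sqrt(15) + 17)^(1/3) + 7^(2/3)*(4*sqrt(15) + 17)^(1/3) + 14)/28)*cos(sqrt(3)*7^(1/3)*y*(-7^(1/3)*(4*sqrt(15) + 17)^(1/3) + 7/(4*sqrt(15) + 17)^(1/3))/28) + C4*exp(y*(-7^(2/3)*(4*sqrt(15) + 17)^(1/3) - 7*7^(1/3)/(4*sqrt(15) + 17)^(1/3) + 7)/14)


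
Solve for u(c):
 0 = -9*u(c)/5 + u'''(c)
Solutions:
 u(c) = C3*exp(15^(2/3)*c/5) + (C1*sin(3*3^(1/6)*5^(2/3)*c/10) + C2*cos(3*3^(1/6)*5^(2/3)*c/10))*exp(-15^(2/3)*c/10)


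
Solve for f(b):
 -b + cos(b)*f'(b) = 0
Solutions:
 f(b) = C1 + Integral(b/cos(b), b)


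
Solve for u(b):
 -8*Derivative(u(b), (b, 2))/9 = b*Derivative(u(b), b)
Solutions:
 u(b) = C1 + C2*erf(3*b/4)


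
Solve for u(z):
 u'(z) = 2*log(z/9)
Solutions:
 u(z) = C1 + 2*z*log(z) - z*log(81) - 2*z


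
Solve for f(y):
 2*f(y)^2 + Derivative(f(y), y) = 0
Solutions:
 f(y) = 1/(C1 + 2*y)


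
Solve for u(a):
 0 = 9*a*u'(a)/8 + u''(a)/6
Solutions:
 u(a) = C1 + C2*erf(3*sqrt(6)*a/4)


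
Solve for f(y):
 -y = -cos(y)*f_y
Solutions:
 f(y) = C1 + Integral(y/cos(y), y)


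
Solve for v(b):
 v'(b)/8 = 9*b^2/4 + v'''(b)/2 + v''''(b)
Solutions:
 v(b) = C1 + C2*exp(-b*(2*2^(1/3)/(3*sqrt(69) + 25)^(1/3) + 4 + 2^(2/3)*(3*sqrt(69) + 25)^(1/3))/24)*sin(2^(1/3)*sqrt(3)*b*(-2^(1/3)*(3*sqrt(69) + 25)^(1/3) + 2/(3*sqrt(69) + 25)^(1/3))/24) + C3*exp(-b*(2*2^(1/3)/(3*sqrt(69) + 25)^(1/3) + 4 + 2^(2/3)*(3*sqrt(69) + 25)^(1/3))/24)*cos(2^(1/3)*sqrt(3)*b*(-2^(1/3)*(3*sqrt(69) + 25)^(1/3) + 2/(3*sqrt(69) + 25)^(1/3))/24) + C4*exp(b*(-2 + 2*2^(1/3)/(3*sqrt(69) + 25)^(1/3) + 2^(2/3)*(3*sqrt(69) + 25)^(1/3))/12) + 6*b^3 + 144*b


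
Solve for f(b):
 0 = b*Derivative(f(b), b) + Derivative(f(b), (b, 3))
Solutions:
 f(b) = C1 + Integral(C2*airyai(-b) + C3*airybi(-b), b)


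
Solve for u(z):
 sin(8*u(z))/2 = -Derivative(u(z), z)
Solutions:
 u(z) = -acos((-C1 - exp(8*z))/(C1 - exp(8*z)))/8 + pi/4
 u(z) = acos((-C1 - exp(8*z))/(C1 - exp(8*z)))/8


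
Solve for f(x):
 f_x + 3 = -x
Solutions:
 f(x) = C1 - x^2/2 - 3*x


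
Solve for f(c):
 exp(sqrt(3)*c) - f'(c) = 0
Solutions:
 f(c) = C1 + sqrt(3)*exp(sqrt(3)*c)/3


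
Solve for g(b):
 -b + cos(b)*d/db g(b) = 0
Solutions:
 g(b) = C1 + Integral(b/cos(b), b)


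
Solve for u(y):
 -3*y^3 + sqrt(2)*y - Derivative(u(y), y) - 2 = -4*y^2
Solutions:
 u(y) = C1 - 3*y^4/4 + 4*y^3/3 + sqrt(2)*y^2/2 - 2*y


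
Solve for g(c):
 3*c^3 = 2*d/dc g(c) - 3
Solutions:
 g(c) = C1 + 3*c^4/8 + 3*c/2


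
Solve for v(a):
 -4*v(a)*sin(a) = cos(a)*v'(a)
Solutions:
 v(a) = C1*cos(a)^4


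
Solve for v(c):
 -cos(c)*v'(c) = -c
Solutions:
 v(c) = C1 + Integral(c/cos(c), c)


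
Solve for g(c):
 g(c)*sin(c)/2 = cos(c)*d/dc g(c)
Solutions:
 g(c) = C1/sqrt(cos(c))


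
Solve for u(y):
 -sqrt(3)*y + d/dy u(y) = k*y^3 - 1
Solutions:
 u(y) = C1 + k*y^4/4 + sqrt(3)*y^2/2 - y


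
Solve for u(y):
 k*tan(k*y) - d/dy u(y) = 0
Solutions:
 u(y) = C1 + k*Piecewise((-log(cos(k*y))/k, Ne(k, 0)), (0, True))


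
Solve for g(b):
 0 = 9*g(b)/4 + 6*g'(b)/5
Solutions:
 g(b) = C1*exp(-15*b/8)


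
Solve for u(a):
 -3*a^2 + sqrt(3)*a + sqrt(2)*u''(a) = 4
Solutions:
 u(a) = C1 + C2*a + sqrt(2)*a^4/8 - sqrt(6)*a^3/12 + sqrt(2)*a^2


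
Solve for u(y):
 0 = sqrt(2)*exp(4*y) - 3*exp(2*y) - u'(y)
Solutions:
 u(y) = C1 + sqrt(2)*exp(4*y)/4 - 3*exp(2*y)/2


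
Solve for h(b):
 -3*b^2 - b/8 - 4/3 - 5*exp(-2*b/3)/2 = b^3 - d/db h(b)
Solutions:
 h(b) = C1 + b^4/4 + b^3 + b^2/16 + 4*b/3 - 15*exp(-2*b/3)/4


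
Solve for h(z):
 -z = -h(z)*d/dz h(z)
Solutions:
 h(z) = -sqrt(C1 + z^2)
 h(z) = sqrt(C1 + z^2)


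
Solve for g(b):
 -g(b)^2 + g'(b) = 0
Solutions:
 g(b) = -1/(C1 + b)


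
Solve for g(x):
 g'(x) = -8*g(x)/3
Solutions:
 g(x) = C1*exp(-8*x/3)


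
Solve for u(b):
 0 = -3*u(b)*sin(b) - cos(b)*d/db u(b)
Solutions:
 u(b) = C1*cos(b)^3


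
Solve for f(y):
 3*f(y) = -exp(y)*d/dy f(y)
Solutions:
 f(y) = C1*exp(3*exp(-y))


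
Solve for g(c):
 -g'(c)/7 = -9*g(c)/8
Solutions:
 g(c) = C1*exp(63*c/8)


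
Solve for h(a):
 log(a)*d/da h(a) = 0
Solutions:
 h(a) = C1


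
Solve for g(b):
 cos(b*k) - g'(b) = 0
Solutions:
 g(b) = C1 + sin(b*k)/k


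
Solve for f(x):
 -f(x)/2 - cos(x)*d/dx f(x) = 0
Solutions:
 f(x) = C1*(sin(x) - 1)^(1/4)/(sin(x) + 1)^(1/4)


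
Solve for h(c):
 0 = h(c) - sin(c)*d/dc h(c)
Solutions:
 h(c) = C1*sqrt(cos(c) - 1)/sqrt(cos(c) + 1)


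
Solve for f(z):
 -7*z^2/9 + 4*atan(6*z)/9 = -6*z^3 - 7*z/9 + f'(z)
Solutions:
 f(z) = C1 + 3*z^4/2 - 7*z^3/27 + 7*z^2/18 + 4*z*atan(6*z)/9 - log(36*z^2 + 1)/27


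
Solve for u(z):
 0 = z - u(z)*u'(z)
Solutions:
 u(z) = -sqrt(C1 + z^2)
 u(z) = sqrt(C1 + z^2)


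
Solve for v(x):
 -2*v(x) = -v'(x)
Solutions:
 v(x) = C1*exp(2*x)


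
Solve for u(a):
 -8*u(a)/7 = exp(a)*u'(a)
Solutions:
 u(a) = C1*exp(8*exp(-a)/7)


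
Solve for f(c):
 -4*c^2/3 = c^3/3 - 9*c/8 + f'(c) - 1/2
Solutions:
 f(c) = C1 - c^4/12 - 4*c^3/9 + 9*c^2/16 + c/2


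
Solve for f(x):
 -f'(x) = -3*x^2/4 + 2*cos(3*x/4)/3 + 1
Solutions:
 f(x) = C1 + x^3/4 - x - 8*sin(3*x/4)/9


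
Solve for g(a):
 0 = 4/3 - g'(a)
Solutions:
 g(a) = C1 + 4*a/3


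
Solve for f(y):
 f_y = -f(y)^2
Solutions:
 f(y) = 1/(C1 + y)


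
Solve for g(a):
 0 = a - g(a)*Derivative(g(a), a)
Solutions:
 g(a) = -sqrt(C1 + a^2)
 g(a) = sqrt(C1 + a^2)


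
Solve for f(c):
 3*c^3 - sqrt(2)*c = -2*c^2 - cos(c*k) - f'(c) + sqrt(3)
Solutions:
 f(c) = C1 - 3*c^4/4 - 2*c^3/3 + sqrt(2)*c^2/2 + sqrt(3)*c - sin(c*k)/k


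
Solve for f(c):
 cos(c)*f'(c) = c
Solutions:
 f(c) = C1 + Integral(c/cos(c), c)


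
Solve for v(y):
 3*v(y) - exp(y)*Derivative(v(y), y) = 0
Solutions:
 v(y) = C1*exp(-3*exp(-y))


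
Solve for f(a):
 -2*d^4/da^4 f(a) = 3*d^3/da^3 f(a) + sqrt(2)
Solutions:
 f(a) = C1 + C2*a + C3*a^2 + C4*exp(-3*a/2) - sqrt(2)*a^3/18


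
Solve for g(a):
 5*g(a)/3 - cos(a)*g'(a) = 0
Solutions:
 g(a) = C1*(sin(a) + 1)^(5/6)/(sin(a) - 1)^(5/6)


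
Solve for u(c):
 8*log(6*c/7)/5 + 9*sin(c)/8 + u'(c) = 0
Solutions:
 u(c) = C1 - 8*c*log(c)/5 - 8*c*log(6)/5 + 8*c/5 + 8*c*log(7)/5 + 9*cos(c)/8


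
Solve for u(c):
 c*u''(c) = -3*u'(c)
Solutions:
 u(c) = C1 + C2/c^2


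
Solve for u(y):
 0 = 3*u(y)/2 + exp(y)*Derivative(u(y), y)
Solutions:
 u(y) = C1*exp(3*exp(-y)/2)


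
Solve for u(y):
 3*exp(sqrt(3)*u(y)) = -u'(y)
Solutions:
 u(y) = sqrt(3)*(2*log(1/(C1 + 3*y)) - log(3))/6


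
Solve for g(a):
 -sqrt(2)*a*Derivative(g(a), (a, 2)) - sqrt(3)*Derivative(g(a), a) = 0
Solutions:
 g(a) = C1 + C2*a^(1 - sqrt(6)/2)


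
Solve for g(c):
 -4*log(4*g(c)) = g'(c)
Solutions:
 Integral(1/(log(_y) + 2*log(2)), (_y, g(c)))/4 = C1 - c


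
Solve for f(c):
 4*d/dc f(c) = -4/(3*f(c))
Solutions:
 f(c) = -sqrt(C1 - 6*c)/3
 f(c) = sqrt(C1 - 6*c)/3


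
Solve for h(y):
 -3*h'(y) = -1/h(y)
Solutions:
 h(y) = -sqrt(C1 + 6*y)/3
 h(y) = sqrt(C1 + 6*y)/3


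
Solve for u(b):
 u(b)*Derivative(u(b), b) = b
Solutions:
 u(b) = -sqrt(C1 + b^2)
 u(b) = sqrt(C1 + b^2)


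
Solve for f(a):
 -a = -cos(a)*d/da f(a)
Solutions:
 f(a) = C1 + Integral(a/cos(a), a)


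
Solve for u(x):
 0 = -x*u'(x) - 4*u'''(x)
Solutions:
 u(x) = C1 + Integral(C2*airyai(-2^(1/3)*x/2) + C3*airybi(-2^(1/3)*x/2), x)


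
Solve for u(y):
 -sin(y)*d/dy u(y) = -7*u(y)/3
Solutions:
 u(y) = C1*(cos(y) - 1)^(7/6)/(cos(y) + 1)^(7/6)


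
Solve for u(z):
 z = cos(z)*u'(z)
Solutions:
 u(z) = C1 + Integral(z/cos(z), z)


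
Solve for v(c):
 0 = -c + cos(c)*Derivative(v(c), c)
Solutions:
 v(c) = C1 + Integral(c/cos(c), c)


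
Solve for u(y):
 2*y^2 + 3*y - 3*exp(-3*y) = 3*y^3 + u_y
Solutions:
 u(y) = C1 - 3*y^4/4 + 2*y^3/3 + 3*y^2/2 + exp(-3*y)


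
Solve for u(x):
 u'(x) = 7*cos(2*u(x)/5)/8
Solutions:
 -7*x/8 - 5*log(sin(2*u(x)/5) - 1)/4 + 5*log(sin(2*u(x)/5) + 1)/4 = C1


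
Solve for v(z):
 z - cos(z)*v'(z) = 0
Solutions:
 v(z) = C1 + Integral(z/cos(z), z)


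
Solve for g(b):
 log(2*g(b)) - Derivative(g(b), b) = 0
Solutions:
 -Integral(1/(log(_y) + log(2)), (_y, g(b))) = C1 - b


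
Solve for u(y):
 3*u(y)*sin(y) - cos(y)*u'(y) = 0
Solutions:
 u(y) = C1/cos(y)^3


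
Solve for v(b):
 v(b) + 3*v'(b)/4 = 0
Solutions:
 v(b) = C1*exp(-4*b/3)


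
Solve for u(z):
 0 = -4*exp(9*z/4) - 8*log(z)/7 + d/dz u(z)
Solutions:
 u(z) = C1 + 8*z*log(z)/7 - 8*z/7 + 16*exp(9*z/4)/9


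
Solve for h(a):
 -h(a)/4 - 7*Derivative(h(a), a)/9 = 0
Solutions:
 h(a) = C1*exp(-9*a/28)


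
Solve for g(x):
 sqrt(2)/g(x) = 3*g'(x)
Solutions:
 g(x) = -sqrt(C1 + 6*sqrt(2)*x)/3
 g(x) = sqrt(C1 + 6*sqrt(2)*x)/3


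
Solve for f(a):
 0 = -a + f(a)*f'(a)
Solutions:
 f(a) = -sqrt(C1 + a^2)
 f(a) = sqrt(C1 + a^2)


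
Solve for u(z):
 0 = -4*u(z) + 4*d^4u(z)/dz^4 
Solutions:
 u(z) = C1*exp(-z) + C2*exp(z) + C3*sin(z) + C4*cos(z)


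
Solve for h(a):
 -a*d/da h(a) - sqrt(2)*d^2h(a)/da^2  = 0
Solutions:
 h(a) = C1 + C2*erf(2^(1/4)*a/2)


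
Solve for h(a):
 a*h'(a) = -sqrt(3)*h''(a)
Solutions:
 h(a) = C1 + C2*erf(sqrt(2)*3^(3/4)*a/6)


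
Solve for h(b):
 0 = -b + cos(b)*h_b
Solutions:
 h(b) = C1 + Integral(b/cos(b), b)


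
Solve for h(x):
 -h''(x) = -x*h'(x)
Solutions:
 h(x) = C1 + C2*erfi(sqrt(2)*x/2)


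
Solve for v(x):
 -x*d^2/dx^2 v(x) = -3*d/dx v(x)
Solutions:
 v(x) = C1 + C2*x^4


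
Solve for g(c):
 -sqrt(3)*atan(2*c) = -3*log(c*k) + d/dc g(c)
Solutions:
 g(c) = C1 + 3*c*log(c*k) - 3*c - sqrt(3)*(c*atan(2*c) - log(4*c^2 + 1)/4)


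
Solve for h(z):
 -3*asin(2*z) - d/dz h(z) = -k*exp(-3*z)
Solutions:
 h(z) = C1 - k*exp(-3*z)/3 - 3*z*asin(2*z) - 3*sqrt(1 - 4*z^2)/2


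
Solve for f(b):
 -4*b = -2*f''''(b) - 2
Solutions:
 f(b) = C1 + C2*b + C3*b^2 + C4*b^3 + b^5/60 - b^4/24


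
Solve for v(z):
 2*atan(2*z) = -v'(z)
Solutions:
 v(z) = C1 - 2*z*atan(2*z) + log(4*z^2 + 1)/2


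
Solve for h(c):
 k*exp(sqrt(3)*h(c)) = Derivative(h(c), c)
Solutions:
 h(c) = sqrt(3)*(2*log(-1/(C1 + c*k)) - log(3))/6


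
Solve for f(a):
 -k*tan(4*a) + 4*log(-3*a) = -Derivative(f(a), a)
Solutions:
 f(a) = C1 - 4*a*log(-a) - 4*a*log(3) + 4*a - k*log(cos(4*a))/4


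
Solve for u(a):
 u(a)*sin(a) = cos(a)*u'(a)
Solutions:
 u(a) = C1/cos(a)


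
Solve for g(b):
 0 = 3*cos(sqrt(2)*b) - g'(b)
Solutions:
 g(b) = C1 + 3*sqrt(2)*sin(sqrt(2)*b)/2


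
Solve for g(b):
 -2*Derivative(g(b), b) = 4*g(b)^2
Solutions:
 g(b) = 1/(C1 + 2*b)


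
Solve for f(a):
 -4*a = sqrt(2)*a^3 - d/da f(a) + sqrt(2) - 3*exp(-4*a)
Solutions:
 f(a) = C1 + sqrt(2)*a^4/4 + 2*a^2 + sqrt(2)*a + 3*exp(-4*a)/4


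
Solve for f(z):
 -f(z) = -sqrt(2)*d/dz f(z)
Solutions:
 f(z) = C1*exp(sqrt(2)*z/2)


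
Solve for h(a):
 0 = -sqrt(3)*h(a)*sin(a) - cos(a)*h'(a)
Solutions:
 h(a) = C1*cos(a)^(sqrt(3))


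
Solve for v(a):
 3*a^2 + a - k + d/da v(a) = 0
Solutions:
 v(a) = C1 - a^3 - a^2/2 + a*k


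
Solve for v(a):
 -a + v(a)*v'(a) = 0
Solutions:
 v(a) = -sqrt(C1 + a^2)
 v(a) = sqrt(C1 + a^2)


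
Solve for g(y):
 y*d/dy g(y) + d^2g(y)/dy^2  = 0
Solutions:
 g(y) = C1 + C2*erf(sqrt(2)*y/2)


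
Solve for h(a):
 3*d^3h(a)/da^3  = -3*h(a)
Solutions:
 h(a) = C3*exp(-a) + (C1*sin(sqrt(3)*a/2) + C2*cos(sqrt(3)*a/2))*exp(a/2)


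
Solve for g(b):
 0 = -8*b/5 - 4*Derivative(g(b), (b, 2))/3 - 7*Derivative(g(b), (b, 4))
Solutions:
 g(b) = C1 + C2*b + C3*sin(2*sqrt(21)*b/21) + C4*cos(2*sqrt(21)*b/21) - b^3/5


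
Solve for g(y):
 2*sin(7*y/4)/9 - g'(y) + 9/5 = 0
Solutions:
 g(y) = C1 + 9*y/5 - 8*cos(7*y/4)/63


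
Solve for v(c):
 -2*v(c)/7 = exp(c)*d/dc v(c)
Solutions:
 v(c) = C1*exp(2*exp(-c)/7)


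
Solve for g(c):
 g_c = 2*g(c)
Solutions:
 g(c) = C1*exp(2*c)


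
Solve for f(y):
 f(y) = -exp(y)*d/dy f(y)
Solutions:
 f(y) = C1*exp(exp(-y))


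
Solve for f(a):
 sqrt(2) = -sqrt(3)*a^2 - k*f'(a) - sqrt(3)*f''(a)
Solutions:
 f(a) = C1 + C2*exp(-sqrt(3)*a*k/3) - sqrt(3)*a^3/(3*k) + 3*a^2/k^2 - sqrt(2)*a/k - 6*sqrt(3)*a/k^3


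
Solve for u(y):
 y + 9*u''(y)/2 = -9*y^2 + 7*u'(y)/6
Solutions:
 u(y) = C1 + C2*exp(7*y/27) + 18*y^3/7 + 1479*y^2/49 + 79866*y/343


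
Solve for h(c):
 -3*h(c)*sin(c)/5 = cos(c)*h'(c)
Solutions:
 h(c) = C1*cos(c)^(3/5)


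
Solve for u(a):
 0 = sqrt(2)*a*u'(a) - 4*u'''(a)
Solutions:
 u(a) = C1 + Integral(C2*airyai(sqrt(2)*a/2) + C3*airybi(sqrt(2)*a/2), a)


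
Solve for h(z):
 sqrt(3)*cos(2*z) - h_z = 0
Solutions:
 h(z) = C1 + sqrt(3)*sin(2*z)/2


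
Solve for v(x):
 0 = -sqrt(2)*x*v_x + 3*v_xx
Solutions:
 v(x) = C1 + C2*erfi(2^(3/4)*sqrt(3)*x/6)


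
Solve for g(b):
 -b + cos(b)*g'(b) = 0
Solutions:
 g(b) = C1 + Integral(b/cos(b), b)


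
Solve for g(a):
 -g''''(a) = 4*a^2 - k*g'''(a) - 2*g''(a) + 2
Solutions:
 g(a) = C1 + C2*a + C3*exp(a*(k - sqrt(k^2 + 8))/2) + C4*exp(a*(k + sqrt(k^2 + 8))/2) + a^4/6 - a^3*k/3 + a^2*(k^2 + 3)/2


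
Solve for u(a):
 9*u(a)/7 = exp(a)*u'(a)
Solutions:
 u(a) = C1*exp(-9*exp(-a)/7)


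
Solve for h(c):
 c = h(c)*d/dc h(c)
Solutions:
 h(c) = -sqrt(C1 + c^2)
 h(c) = sqrt(C1 + c^2)


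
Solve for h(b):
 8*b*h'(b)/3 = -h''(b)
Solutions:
 h(b) = C1 + C2*erf(2*sqrt(3)*b/3)


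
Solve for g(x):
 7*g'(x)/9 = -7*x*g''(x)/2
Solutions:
 g(x) = C1 + C2*x^(7/9)


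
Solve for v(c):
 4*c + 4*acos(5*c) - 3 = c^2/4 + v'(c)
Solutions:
 v(c) = C1 - c^3/12 + 2*c^2 + 4*c*acos(5*c) - 3*c - 4*sqrt(1 - 25*c^2)/5


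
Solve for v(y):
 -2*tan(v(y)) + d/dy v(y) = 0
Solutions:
 v(y) = pi - asin(C1*exp(2*y))
 v(y) = asin(C1*exp(2*y))


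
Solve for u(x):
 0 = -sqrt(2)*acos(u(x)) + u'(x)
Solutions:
 Integral(1/acos(_y), (_y, u(x))) = C1 + sqrt(2)*x


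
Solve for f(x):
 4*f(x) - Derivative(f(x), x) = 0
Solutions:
 f(x) = C1*exp(4*x)


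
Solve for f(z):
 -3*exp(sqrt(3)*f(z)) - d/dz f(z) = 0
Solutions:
 f(z) = sqrt(3)*(2*log(1/(C1 + 3*z)) - log(3))/6


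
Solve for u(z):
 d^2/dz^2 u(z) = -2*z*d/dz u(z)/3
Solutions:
 u(z) = C1 + C2*erf(sqrt(3)*z/3)


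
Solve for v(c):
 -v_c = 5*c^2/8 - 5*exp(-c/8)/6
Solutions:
 v(c) = C1 - 5*c^3/24 - 20*exp(-c/8)/3


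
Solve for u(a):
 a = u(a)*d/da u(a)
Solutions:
 u(a) = -sqrt(C1 + a^2)
 u(a) = sqrt(C1 + a^2)


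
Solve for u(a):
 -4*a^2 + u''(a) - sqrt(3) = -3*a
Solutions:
 u(a) = C1 + C2*a + a^4/3 - a^3/2 + sqrt(3)*a^2/2


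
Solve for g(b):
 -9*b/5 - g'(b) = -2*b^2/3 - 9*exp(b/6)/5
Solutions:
 g(b) = C1 + 2*b^3/9 - 9*b^2/10 + 54*exp(b/6)/5


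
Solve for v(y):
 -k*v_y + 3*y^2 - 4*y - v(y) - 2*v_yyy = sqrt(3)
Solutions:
 v(y) = C1*exp(y*(2*k/((-6^(1/3) + 2^(1/3)*3^(5/6)*I)*(sqrt(3)*sqrt(2*k^3 + 27) + 9)^(1/3)) + 6^(1/3)*(sqrt(3)*sqrt(2*k^3 + 27) + 9)^(1/3)/12 - 2^(1/3)*3^(5/6)*I*(sqrt(3)*sqrt(2*k^3 + 27) + 9)^(1/3)/12)) + C2*exp(y*(-2*k/((6^(1/3) + 2^(1/3)*3^(5/6)*I)*(sqrt(3)*sqrt(2*k^3 + 27) + 9)^(1/3)) + 6^(1/3)*(sqrt(3)*sqrt(2*k^3 + 27) + 9)^(1/3)/12 + 2^(1/3)*3^(5/6)*I*(sqrt(3)*sqrt(2*k^3 + 27) + 9)^(1/3)/12)) + C3*exp(6^(1/3)*y*(6^(1/3)*k/(sqrt(3)*sqrt(2*k^3 + 27) + 9)^(1/3) - (sqrt(3)*sqrt(2*k^3 + 27) + 9)^(1/3))/6) + 6*k^2 - 6*k*y + 4*k + 3*y^2 - 4*y - sqrt(3)


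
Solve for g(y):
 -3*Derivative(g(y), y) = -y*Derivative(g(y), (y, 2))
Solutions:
 g(y) = C1 + C2*y^4


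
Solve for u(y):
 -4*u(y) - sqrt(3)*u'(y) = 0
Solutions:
 u(y) = C1*exp(-4*sqrt(3)*y/3)


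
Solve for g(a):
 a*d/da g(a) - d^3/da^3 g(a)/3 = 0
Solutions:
 g(a) = C1 + Integral(C2*airyai(3^(1/3)*a) + C3*airybi(3^(1/3)*a), a)


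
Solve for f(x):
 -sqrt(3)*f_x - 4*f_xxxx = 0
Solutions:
 f(x) = C1 + C4*exp(-2^(1/3)*3^(1/6)*x/2) + (C2*sin(2^(1/3)*3^(2/3)*x/4) + C3*cos(2^(1/3)*3^(2/3)*x/4))*exp(2^(1/3)*3^(1/6)*x/4)


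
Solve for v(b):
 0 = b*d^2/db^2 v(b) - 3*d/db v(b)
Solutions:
 v(b) = C1 + C2*b^4


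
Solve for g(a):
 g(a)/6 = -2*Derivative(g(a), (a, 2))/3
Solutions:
 g(a) = C1*sin(a/2) + C2*cos(a/2)


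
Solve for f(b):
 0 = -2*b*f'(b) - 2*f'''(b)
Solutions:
 f(b) = C1 + Integral(C2*airyai(-b) + C3*airybi(-b), b)


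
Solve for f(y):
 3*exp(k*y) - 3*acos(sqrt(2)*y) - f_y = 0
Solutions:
 f(y) = C1 - 3*y*acos(sqrt(2)*y) + 3*sqrt(2)*sqrt(1 - 2*y^2)/2 + 3*Piecewise((exp(k*y)/k, Ne(k, 0)), (y, True))


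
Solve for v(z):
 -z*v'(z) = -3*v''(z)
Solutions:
 v(z) = C1 + C2*erfi(sqrt(6)*z/6)


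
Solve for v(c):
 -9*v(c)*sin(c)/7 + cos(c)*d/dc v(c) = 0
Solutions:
 v(c) = C1/cos(c)^(9/7)


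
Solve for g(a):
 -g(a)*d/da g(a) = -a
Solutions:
 g(a) = -sqrt(C1 + a^2)
 g(a) = sqrt(C1 + a^2)


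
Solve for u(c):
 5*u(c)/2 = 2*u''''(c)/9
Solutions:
 u(c) = C1*exp(-5^(1/4)*sqrt(6)*c/2) + C2*exp(5^(1/4)*sqrt(6)*c/2) + C3*sin(5^(1/4)*sqrt(6)*c/2) + C4*cos(5^(1/4)*sqrt(6)*c/2)


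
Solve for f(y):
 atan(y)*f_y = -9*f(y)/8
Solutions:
 f(y) = C1*exp(-9*Integral(1/atan(y), y)/8)


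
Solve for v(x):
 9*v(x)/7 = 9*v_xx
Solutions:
 v(x) = C1*exp(-sqrt(7)*x/7) + C2*exp(sqrt(7)*x/7)


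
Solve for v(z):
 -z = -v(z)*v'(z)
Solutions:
 v(z) = -sqrt(C1 + z^2)
 v(z) = sqrt(C1 + z^2)


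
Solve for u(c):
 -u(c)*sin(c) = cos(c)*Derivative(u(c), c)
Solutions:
 u(c) = C1*cos(c)


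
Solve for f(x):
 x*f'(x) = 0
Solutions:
 f(x) = C1


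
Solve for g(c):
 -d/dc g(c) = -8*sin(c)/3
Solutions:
 g(c) = C1 - 8*cos(c)/3


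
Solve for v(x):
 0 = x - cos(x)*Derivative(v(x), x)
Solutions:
 v(x) = C1 + Integral(x/cos(x), x)


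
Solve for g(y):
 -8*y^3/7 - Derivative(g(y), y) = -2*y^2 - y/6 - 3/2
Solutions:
 g(y) = C1 - 2*y^4/7 + 2*y^3/3 + y^2/12 + 3*y/2


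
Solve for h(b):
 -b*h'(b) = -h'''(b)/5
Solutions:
 h(b) = C1 + Integral(C2*airyai(5^(1/3)*b) + C3*airybi(5^(1/3)*b), b)


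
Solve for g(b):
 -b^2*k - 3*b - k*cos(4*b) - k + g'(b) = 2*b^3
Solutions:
 g(b) = C1 + b^4/2 + b^3*k/3 + 3*b^2/2 + b*k + k*sin(4*b)/4


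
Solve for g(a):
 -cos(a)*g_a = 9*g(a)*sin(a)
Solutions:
 g(a) = C1*cos(a)^9


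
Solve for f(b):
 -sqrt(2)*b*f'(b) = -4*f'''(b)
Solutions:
 f(b) = C1 + Integral(C2*airyai(sqrt(2)*b/2) + C3*airybi(sqrt(2)*b/2), b)


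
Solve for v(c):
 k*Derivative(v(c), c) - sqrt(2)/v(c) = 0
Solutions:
 v(c) = -sqrt(C1 + 2*sqrt(2)*c/k)
 v(c) = sqrt(C1 + 2*sqrt(2)*c/k)


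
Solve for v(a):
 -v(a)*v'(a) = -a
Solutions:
 v(a) = -sqrt(C1 + a^2)
 v(a) = sqrt(C1 + a^2)


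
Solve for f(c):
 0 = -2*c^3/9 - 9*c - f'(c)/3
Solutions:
 f(c) = C1 - c^4/6 - 27*c^2/2


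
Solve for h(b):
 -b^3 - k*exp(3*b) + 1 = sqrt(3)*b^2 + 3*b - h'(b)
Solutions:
 h(b) = C1 + b^4/4 + sqrt(3)*b^3/3 + 3*b^2/2 - b + k*exp(3*b)/3


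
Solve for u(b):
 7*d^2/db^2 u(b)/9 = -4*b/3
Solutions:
 u(b) = C1 + C2*b - 2*b^3/7


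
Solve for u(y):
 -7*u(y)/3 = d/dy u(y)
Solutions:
 u(y) = C1*exp(-7*y/3)


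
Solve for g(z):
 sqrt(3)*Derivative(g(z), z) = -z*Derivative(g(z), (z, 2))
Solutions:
 g(z) = C1 + C2*z^(1 - sqrt(3))


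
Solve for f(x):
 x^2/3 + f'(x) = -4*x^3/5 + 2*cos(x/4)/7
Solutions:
 f(x) = C1 - x^4/5 - x^3/9 + 8*sin(x/4)/7


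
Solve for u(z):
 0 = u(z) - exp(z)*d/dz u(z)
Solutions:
 u(z) = C1*exp(-exp(-z))


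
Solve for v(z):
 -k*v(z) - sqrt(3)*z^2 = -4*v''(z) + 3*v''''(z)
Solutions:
 v(z) = C1*exp(-sqrt(3)*z*sqrt(2 - sqrt(4 - 3*k))/3) + C2*exp(sqrt(3)*z*sqrt(2 - sqrt(4 - 3*k))/3) + C3*exp(-sqrt(3)*z*sqrt(sqrt(4 - 3*k) + 2)/3) + C4*exp(sqrt(3)*z*sqrt(sqrt(4 - 3*k) + 2)/3) - sqrt(3)*z^2/k - 8*sqrt(3)/k^2


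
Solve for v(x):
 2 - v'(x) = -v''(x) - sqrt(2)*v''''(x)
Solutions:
 v(x) = C1 + C2*exp(-x*(-2*2^(1/6)*3^(2/3)/(9*sqrt(2) + sqrt(6)*sqrt(2*sqrt(2) + 27))^(1/3) + 6^(1/3)*(9*sqrt(2) + sqrt(6)*sqrt(2*sqrt(2) + 27))^(1/3))/12)*sin(x*(6*6^(1/6)/(9*sqrt(2) + sqrt(6)*sqrt(2*sqrt(2) + 27))^(1/3) + 2^(1/3)*3^(5/6)*(9*sqrt(2) + sqrt(6)*sqrt(2*sqrt(2) + 27))^(1/3))/12) + C3*exp(-x*(-2*2^(1/6)*3^(2/3)/(9*sqrt(2) + sqrt(6)*sqrt(2*sqrt(2) + 27))^(1/3) + 6^(1/3)*(9*sqrt(2) + sqrt(6)*sqrt(2*sqrt(2) + 27))^(1/3))/12)*cos(x*(6*6^(1/6)/(9*sqrt(2) + sqrt(6)*sqrt(2*sqrt(2) + 27))^(1/3) + 2^(1/3)*3^(5/6)*(9*sqrt(2) + sqrt(6)*sqrt(2*sqrt(2) + 27))^(1/3))/12) + C4*exp(x*(-2*2^(1/6)*3^(2/3)/(9*sqrt(2) + sqrt(6)*sqrt(2*sqrt(2) + 27))^(1/3) + 6^(1/3)*(9*sqrt(2) + sqrt(6)*sqrt(2*sqrt(2) + 27))^(1/3))/6) + 2*x


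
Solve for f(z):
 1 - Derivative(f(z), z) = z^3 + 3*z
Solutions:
 f(z) = C1 - z^4/4 - 3*z^2/2 + z


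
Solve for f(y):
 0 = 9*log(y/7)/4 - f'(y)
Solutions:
 f(y) = C1 + 9*y*log(y)/4 - 9*y*log(7)/4 - 9*y/4


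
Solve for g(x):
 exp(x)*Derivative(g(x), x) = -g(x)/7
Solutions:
 g(x) = C1*exp(exp(-x)/7)


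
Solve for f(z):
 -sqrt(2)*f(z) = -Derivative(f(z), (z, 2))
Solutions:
 f(z) = C1*exp(-2^(1/4)*z) + C2*exp(2^(1/4)*z)


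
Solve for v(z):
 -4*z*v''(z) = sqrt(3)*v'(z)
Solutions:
 v(z) = C1 + C2*z^(1 - sqrt(3)/4)


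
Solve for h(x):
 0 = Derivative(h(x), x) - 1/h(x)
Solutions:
 h(x) = -sqrt(C1 + 2*x)
 h(x) = sqrt(C1 + 2*x)


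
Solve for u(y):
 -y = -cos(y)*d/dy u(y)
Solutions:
 u(y) = C1 + Integral(y/cos(y), y)
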